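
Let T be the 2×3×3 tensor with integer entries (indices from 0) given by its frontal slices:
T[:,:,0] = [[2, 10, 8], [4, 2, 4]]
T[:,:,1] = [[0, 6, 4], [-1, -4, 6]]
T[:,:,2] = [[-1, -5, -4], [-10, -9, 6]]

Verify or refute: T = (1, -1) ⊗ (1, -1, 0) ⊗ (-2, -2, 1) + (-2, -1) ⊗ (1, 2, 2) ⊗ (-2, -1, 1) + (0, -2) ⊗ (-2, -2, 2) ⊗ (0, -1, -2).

Yes

Reconstruct entrywise from the claimed factors. For example, T[0,2,2] = -4 and Σₗ aₗ[0]bₗ[2]cₗ[2] = (1)·(0)·(1) + (-2)·(2)·(1) + (0)·(2)·(-2) = -4; checking all 18 entries, every one matches. The claim holds.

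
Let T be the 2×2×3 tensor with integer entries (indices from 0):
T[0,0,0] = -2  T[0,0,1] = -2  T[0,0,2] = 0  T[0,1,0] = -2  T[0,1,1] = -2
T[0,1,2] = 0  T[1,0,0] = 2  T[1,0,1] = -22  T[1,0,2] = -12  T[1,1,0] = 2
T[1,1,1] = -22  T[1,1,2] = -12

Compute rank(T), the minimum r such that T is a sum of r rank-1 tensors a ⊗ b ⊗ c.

Lower bound: in the mode-1 unfolding of T (rows indexed by i, columns by (j,k)) the 2×2 minor on rows i ∈ {0, 1}, columns (j,k) ∈ {(0,0), (0,1)} is det [[-2, -2], [2, -22]] = 48 ≠ 0, so that unfolding has rank ≥ 2 and hence rank(T) ≥ 2 (CP rank is at least every unfolding rank, though it can be larger).
Upper bound: T[:,j,:] = b[j]·M for every slice, with b = [1, 1] and M = [[-2, -2, 0], [2, -22, -12]] (rows i, columns k).
Splitting M by its rows (i = 0, 1), M = [1, 0][-2, -2, 0]ᵀ + [0, 1][2, -22, -12]ᵀ.
Hence T = [1, 0] ⊗ [1, 1] ⊗ [-2, -2, 0] + [0, 1] ⊗ [1, 1] ⊗ [2, -22, -12], so rank(T) ≤ 2.
These bounds meet, so rank(T) = 2.

2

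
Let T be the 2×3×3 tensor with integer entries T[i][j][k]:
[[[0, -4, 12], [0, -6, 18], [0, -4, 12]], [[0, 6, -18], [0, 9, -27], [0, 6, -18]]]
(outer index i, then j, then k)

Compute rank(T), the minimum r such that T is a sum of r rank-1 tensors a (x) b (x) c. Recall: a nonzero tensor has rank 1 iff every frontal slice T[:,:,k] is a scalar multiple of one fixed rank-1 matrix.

1

Lower bound: T ≠ 0 (e.g. T[0,0,1] = -4), so rank(T) ≥ 1.
Upper bound: if T = a (x) b (x) c then every fibre of T is a multiple of the corresponding factor, so read the factors off the fibres through the nonzero entry T[0,0,1] = -4.
The mode-1 fibre T[:,0,1] = [-4, 6] gives a = (2, -3) (primitive direction); the mode-2 fibre T[0,:,1] = [-4, -6, -4] gives b = (2, 3, 2); then c[k] = T[0,0,k] / (a[0]·b[0]) = [0, -4, 12] / 4 = (0, -1, 3).
Expanding (2, -3) (x) (2, 3, 2) (x) (0, -1, 3) reproduces all 18 entries of T, so T = (2, -3) (x) (2, 3, 2) (x) (0, -1, 3) and rank(T) ≤ 1.
These bounds meet, so rank(T) = 1.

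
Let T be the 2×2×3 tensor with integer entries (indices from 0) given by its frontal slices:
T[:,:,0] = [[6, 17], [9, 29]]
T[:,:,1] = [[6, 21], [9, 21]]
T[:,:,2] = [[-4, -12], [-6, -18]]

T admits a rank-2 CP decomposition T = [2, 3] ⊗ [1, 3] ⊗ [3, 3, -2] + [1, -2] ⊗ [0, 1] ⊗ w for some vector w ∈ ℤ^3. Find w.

w = [-1, 3, 0]

Subtract the known terms from T to get the rank-1 residual R = [1, -2] ⊗ [0, 1] ⊗ w, so R[i,j,k] = a[i]·b[j]·w[k]. Pick indices with nonzero a[0]·b[1] = (1)·(1) = 1. Only the fibre through (0,1,·) is needed: R[0,1,:] = T[0,1,:] − Σₗ aₗ[0]bₗ[1]cₗ = [17, 21, -12] − (2)·(3)·[3, 3, -2] = [-1, 3, 0]. Then w[k] = R[0,1,k] / 1 for each k, giving w = [-1, 3, 0] / 1 = [-1, 3, 0].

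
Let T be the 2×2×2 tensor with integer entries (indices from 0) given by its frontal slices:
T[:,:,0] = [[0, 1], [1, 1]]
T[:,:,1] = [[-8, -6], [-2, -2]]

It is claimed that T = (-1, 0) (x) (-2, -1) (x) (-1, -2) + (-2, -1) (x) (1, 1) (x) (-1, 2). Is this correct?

Yes

Reconstruct entrywise from the claimed factors. For example, T[0,0,0] = 0 and Σₗ aₗ[0]bₗ[0]cₗ[0] = (-1)·(-2)·(-1) + (-2)·(1)·(-1) = 0; checking all 8 entries, every one matches. The claim holds.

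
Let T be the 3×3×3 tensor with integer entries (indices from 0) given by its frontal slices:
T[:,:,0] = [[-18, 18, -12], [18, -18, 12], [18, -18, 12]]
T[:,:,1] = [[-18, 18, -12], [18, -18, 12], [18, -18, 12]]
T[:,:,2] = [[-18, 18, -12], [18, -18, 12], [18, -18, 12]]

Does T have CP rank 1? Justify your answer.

Yes

If T = a ⊗ b ⊗ c then every fibre of T is a multiple of the corresponding factor, so read the factors off the fibres through the nonzero entry T[0,0,0] = -18.
The mode-1 fibre T[:,0,0] = [-18, 18, 18] gives a = [1, -1, -1] (primitive direction); the mode-2 fibre T[0,:,0] = [-18, 18, -12] gives b = [3, -3, 2]; then c[k] = T[0,0,k] / (a[0]·b[0]) = [-18, -18, -18] / 3 = [-6, -6, -6].
Expanding [1, -1, -1] ⊗ [3, -3, 2] ⊗ [-6, -6, -6] reproduces all 27 entries of T, so T = [1, -1, -1] ⊗ [3, -3, 2] ⊗ [-6, -6, -6] and rank(T) ≤ 1.
Equivalently every frontal slice T[:,:,k] is c[k] times the rank-1 matrix [1, -1, -1] ⊗ [3, -3, 2]. So T has rank 1 (it is nonzero).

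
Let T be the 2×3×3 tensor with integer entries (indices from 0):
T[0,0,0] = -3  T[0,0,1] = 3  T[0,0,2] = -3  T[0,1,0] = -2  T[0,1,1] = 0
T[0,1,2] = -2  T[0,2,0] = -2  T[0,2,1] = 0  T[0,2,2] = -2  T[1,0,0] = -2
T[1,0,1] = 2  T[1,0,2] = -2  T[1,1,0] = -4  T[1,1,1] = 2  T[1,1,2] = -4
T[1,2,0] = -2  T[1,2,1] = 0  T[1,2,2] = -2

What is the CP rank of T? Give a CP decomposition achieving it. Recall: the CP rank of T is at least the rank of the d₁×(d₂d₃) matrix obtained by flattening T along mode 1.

rank(T) = 3

Lower bound: the mode-2 unfolding of T (rows indexed by j, columns by (i,k) = (0,0), (0,1), (0,2), (1,0), (1,1), (1,2)) is [[-3, 3, -3, -2, 2, -2], [-2, 0, -2, -4, 2, -4], [-2, 0, -2, -2, 0, -2]].
There the 3×3 minor on rows j ∈ {0, 1, 2}, columns (i,k) ∈ {(0,0), (0,1), (1,0)} is det [[-3, 3, -2], [-2, 0, -4], [-2, 0, -2]] = 12 ≠ 0, so this unfolding has rank ≥ 3; CP rank is at least every unfolding rank, so rank(T) ≥ 3. (This is only a lower bound: in general the CP rank may exceed every unfolding rank, so we still need to exhibit 3 rank-1 terms summing to T.)
Upper bound: T is a sum of 3 rank-1 terms, T = [1, 1] ⊗ [0, 1, 1] ⊗ [0, -2, 0] + [1, 1] ⊗ [2, 0, 1] ⊗ [-2, 2, -2] + [1, 2] ⊗ [1, -2, 0] ⊗ [1, -1, 1] (one valid choice — decompositions are not unique — normalised so each a, b is primitive with positive first nonzero entry; check it by expanding all entries), so rank(T) ≤ 3.
These bounds meet, so rank(T) = 3.
Check entry T[0,2,1] = 0: (1)·(1)·(-2) + (1)·(1)·(2) + (1)·(0)·(-1) = 0.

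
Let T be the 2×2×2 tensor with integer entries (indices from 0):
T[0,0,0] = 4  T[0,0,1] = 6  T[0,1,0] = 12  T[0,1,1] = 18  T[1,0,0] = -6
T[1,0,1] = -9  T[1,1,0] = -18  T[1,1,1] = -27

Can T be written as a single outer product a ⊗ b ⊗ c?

Yes

If T = a ⊗ b ⊗ c then every fibre of T is a multiple of the corresponding factor, so read the factors off the fibres through the nonzero entry T[0,0,0] = 4.
The mode-1 fibre T[:,0,0] = [4, -6] gives a = (2, -3) (primitive direction); the mode-2 fibre T[0,:,0] = [4, 12] gives b = (1, 3); then c[k] = T[0,0,k] / (a[0]·b[0]) = [4, 6] / 2 = (2, 3).
Expanding (2, -3) ⊗ (1, 3) ⊗ (2, 3) reproduces all 8 entries of T, so T = (2, -3) ⊗ (1, 3) ⊗ (2, 3) and rank(T) ≤ 1.
Equivalently every frontal slice T[:,:,k] is c[k] times the rank-1 matrix (2, -3) ⊗ (1, 3). So T has rank 1 (it is nonzero).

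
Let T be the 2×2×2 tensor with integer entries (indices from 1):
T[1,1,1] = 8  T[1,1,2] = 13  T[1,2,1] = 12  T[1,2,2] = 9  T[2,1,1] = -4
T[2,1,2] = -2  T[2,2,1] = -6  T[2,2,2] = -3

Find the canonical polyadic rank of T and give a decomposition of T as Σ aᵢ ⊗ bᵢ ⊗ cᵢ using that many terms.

rank(T) = 2

Lower bound: the mode-1 unfolding of T (rows indexed by i, columns by (j,k) = (1,1), (1,2), (2,1), (2,2)) is [[8, 13, 12, 9], [-4, -2, -6, -3]].
There the 2×2 minor on rows i ∈ {1, 2}, columns (j,k) ∈ {(1,1), (1,2)} is det [[8, 13], [-4, -2]] = 36 ≠ 0, so this unfolding has rank ≥ 2; CP rank is at least every unfolding rank, so rank(T) ≥ 2. (This is only a lower bound: in general the CP rank may exceed every unfolding rank, so we still need to exhibit 2 rank-1 terms summing to T.)
Upper bound — finding two terms. Write S_k = T[:,:,k] for the frontal slices: S₁ = [[8, 12], [-4, -6]], S₂ = [[13, 9], [-2, -3]].
If T = a₁ ⊗ b₁ ⊗ c₁ + a₂ ⊗ b₂ ⊗ c₂ then each S_k = c₁[k]·a₁b₁ᵀ + c₂[k]·a₂b₂ᵀ. S₁ and S₂ are linearly independent, so a₁b₁ᵀ and a₂b₂ᵀ must span the same plane of matrices: they are the rank-1 matrices of the form x·S₁ + y·S₂.
det(x·S₁ + y·S₂) is −42·xy − 21·y² = (-21)·(y)(2·x + y), vanishing at (x:y) = (1:0) and (1:-2).
M₁ = S₁ = [[8, 12], [-4, -6]] = 2·[2, -1][2, 3]ᵀ and M₂ = S₁ − 2·S₂ = [[-18, -6], [0, 0]] = (-6)·[1, 0][3, 1]ᵀ, so take a₁ = [2, -1], b₁ = [2, 3], a₂ = [1, 0], b₂ = [3, 1].
Each slice is an integer combination of E₁ = a₁b₁ᵀ and E₂ = a₂b₂ᵀ: S₁ = 2·E₁, S₂ = E₁ + 3·E₂; reading off coefficients, c₁ = [2, 1] and c₂ = [0, 3].
Hence T = [2, -1] ⊗ [2, 3] ⊗ [2, 1] + [1, 0] ⊗ [3, 1] ⊗ [0, 3], so rank(T) ≤ 2.
These bounds meet, so rank(T) = 2.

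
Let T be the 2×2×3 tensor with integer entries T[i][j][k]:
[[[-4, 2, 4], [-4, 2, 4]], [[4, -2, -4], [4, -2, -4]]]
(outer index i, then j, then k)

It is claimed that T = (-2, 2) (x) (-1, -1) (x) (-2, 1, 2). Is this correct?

Yes

Reconstruct entrywise from the claimed factors. For example, T[1,1,0] = 4 and Σₗ aₗ[1]bₗ[1]cₗ[0] = (2)·(-1)·(-2) = 4; checking all 12 entries, every one matches. The claim holds.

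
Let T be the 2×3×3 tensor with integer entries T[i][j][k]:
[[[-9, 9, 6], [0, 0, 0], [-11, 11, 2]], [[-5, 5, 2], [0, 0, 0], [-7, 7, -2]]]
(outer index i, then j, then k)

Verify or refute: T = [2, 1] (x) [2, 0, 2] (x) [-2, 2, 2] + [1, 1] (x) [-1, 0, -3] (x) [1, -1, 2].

Reconstruct entrywise from the claimed factors. For example, T[1,0,1] = 5 and Σₗ aₗ[1]bₗ[0]cₗ[1] = (1)·(2)·(2) + (1)·(-1)·(-1) = 5; checking all 18 entries, every one matches. The claim holds.

Yes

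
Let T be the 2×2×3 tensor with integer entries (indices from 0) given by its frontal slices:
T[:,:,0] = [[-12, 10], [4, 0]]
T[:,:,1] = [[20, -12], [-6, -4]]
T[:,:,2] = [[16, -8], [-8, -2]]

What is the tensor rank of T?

Lower bound: the mode-3 unfolding of T (rows indexed by k, columns by (i,j) = (0,0), (0,1), (1,0), (1,1)) is [[-12, 10, 4, 0], [20, -12, -6, -4], [16, -8, -8, -2]].
There the 3×3 minor on rows k ∈ {0, 1, 2}, columns (i,j) ∈ {(0,0), (0,1), (1,0)} is det [[-12, 10, 4], [20, -12, -6], [16, -8, -8]] = 192 ≠ 0, so this unfolding has rank ≥ 3; CP rank is at least every unfolding rank, so rank(T) ≥ 3. (This is only a lower bound: in general the CP rank may exceed every unfolding rank, so we still need to exhibit 3 rank-1 terms summing to T.)
Upper bound: T is a sum of 3 rank-1 terms, T = [1, -1] ⊗ [2, 1] ⊗ [-2, 4, 4] + [2, -1] ⊗ [1, -2] ⊗ [-2, 2, 2] + [2, 1] ⊗ [1, -1] ⊗ [-2, 4, 2] (one valid choice — decompositions are not unique — normalised so each a, b is primitive with positive first nonzero entry; check it by expanding all entries), so rank(T) ≤ 3.
These bounds meet, so rank(T) = 3.

3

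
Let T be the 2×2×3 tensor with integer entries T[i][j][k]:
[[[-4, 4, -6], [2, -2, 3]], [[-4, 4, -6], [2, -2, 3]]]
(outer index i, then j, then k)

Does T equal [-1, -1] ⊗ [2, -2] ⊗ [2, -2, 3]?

No

Reconstruct entry (0,1,0) from the claimed factors: Σₗ aₗ[0]bₗ[1]cₗ[0] = (-1)·(-2)·(2) = 4, but T[0,1,0] = 2. The claim is false.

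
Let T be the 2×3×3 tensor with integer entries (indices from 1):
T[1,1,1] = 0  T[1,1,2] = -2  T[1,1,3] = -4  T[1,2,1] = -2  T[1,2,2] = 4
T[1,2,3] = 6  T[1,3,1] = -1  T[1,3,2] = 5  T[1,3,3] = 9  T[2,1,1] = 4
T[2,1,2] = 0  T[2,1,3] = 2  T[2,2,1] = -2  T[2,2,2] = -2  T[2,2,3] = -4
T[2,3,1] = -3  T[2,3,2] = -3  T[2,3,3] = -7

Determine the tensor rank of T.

Lower bound: in the mode-3 unfolding of T (rows indexed by k, columns by (i,j)) the 3×3 minor on rows k ∈ {1, 2, 3}, columns (i,j) ∈ {(1,1), (1,2), (2,1)} is det [[0, -2, 4], [-2, 4, 0], [-4, 6, 2]] = 8 ≠ 0, so that unfolding has rank ≥ 3 and hence rank(T) ≥ 3 (CP rank is at least every unfolding rank, though it can be larger).
Upper bound: T is a sum of 3 rank-1 terms, T = (0, 1) (x) (1, -1, -1) (x) (4, -2, -2) + (1, -1) (x) (0, 2, 1) (x) (-1, 1, 1) + (1, -1) (x) (1, -1, -2) (x) (0, -2, -4) (written with every a and b primitive with positive leading entry and the scale carried by c; CP decompositions are not unique, and this one is verified by expanding entrywise), so rank(T) ≤ 3.
These bounds meet, so rank(T) = 3.

3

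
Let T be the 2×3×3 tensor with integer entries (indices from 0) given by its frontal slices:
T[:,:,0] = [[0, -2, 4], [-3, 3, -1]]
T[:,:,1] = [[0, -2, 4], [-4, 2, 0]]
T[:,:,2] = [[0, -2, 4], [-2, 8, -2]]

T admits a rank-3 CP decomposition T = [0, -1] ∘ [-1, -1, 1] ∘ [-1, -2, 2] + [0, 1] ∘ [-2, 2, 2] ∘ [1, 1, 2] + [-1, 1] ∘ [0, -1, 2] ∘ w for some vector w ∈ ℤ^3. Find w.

Subtract the known terms from T to get the rank-1 residual R = [-1, 1] ∘ [0, -1, 2] ∘ w, so R[i,j,k] = a[i]·b[j]·w[k]. Pick indices with nonzero a[0]·b[1] = (-1)·(-1) = 1. Only the fibre through (0,1,·) is needed: R[0,1,:] = T[0,1,:] − Σₗ aₗ[0]bₗ[1]cₗ = [-2, -2, -2] − (0)·(-1)·[-1, -2, 2] − (0)·(2)·[1, 1, 2] = [-2, -2, -2]. Then w[k] = R[0,1,k] / 1 for each k, giving w = [-2, -2, -2] / 1 = [-2, -2, -2].

w = [-2, -2, -2]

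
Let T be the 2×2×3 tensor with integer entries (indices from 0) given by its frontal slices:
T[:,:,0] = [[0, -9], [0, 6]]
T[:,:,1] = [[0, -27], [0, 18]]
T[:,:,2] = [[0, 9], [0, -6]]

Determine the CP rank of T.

Lower bound: T ≠ 0 (e.g. T[0,1,0] = -9), so rank(T) ≥ 1.
Upper bound: if T = a (x) b (x) c then every fibre of T is a multiple of the corresponding factor, so read the factors off the fibres through the nonzero entry T[0,1,0] = -9.
The mode-1 fibre T[:,1,0] = [-9, 6] gives a = [3, -2] (primitive direction); the mode-2 fibre T[0,:,0] = [0, -9] gives b = [0, 1]; then c[k] = T[0,1,k] / (a[0]·b[1]) = [-9, -27, 9] / 3 = [-3, -9, 3].
Expanding [3, -2] (x) [0, 1] (x) [-3, -9, 3] reproduces all 12 entries of T, so T = [3, -2] (x) [0, 1] (x) [-3, -9, 3] and rank(T) ≤ 1.
These bounds meet, so rank(T) = 1.

1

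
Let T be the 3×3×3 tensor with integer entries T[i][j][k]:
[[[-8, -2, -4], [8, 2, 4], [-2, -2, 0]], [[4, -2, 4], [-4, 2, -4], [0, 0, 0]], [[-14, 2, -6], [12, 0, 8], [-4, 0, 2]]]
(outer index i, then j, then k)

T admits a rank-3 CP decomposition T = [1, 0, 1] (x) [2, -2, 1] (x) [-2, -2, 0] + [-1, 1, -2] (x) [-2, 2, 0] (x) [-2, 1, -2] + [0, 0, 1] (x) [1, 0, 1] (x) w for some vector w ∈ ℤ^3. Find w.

Subtract the known terms from T to get the rank-1 residual R = [0, 0, 1] (x) [1, 0, 1] (x) w, so R[i,j,k] = a[i]·b[j]·w[k]. Pick indices with nonzero a[2]·b[0] = (1)·(1) = 1. Only the fibre through (2,0,·) is needed: R[2,0,:] = T[2,0,:] − Σₗ aₗ[2]bₗ[0]cₗ = [-14, 2, -6] − (1)·(2)·[-2, -2, 0] − (-2)·(-2)·[-2, 1, -2] = [-2, 2, 2]. Then w[k] = R[2,0,k] / 1 for each k, giving w = [-2, 2, 2] / 1 = [-2, 2, 2].

w = [-2, 2, 2]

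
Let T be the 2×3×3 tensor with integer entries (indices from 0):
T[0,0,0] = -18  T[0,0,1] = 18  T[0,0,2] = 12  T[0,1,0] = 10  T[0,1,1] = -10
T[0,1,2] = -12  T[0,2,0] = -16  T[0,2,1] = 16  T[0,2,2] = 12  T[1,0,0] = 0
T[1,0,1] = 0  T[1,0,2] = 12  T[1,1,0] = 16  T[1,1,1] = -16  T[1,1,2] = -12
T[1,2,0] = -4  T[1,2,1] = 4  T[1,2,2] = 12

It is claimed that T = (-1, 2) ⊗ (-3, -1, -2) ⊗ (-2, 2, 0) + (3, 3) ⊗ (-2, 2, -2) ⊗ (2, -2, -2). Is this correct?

Reconstruct entrywise from the claimed factors. For example, T[1,2,2] = 12 and Σₗ aₗ[1]bₗ[2]cₗ[2] = (2)·(-2)·(0) + (3)·(-2)·(-2) = 12; checking all 18 entries, every one matches. The claim holds.

Yes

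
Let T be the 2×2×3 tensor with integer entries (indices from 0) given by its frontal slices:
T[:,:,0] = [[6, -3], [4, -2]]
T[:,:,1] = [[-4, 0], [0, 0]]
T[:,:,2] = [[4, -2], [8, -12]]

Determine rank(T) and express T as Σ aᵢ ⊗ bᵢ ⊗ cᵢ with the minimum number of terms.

rank(T) = 3

Lower bound: the mode-3 unfolding of T (rows indexed by k, columns by (i,j) = (0,0), (0,1), (1,0), (1,1)) is [[6, -3, 4, -2], [-4, 0, 0, 0], [4, -2, 8, -12]].
There the 3×3 minor on rows k ∈ {0, 1, 2}, columns (i,j) ∈ {(0,0), (0,1), (1,0)} is det [[6, -3, 4], [-4, 0, 0], [4, -2, 8]] = -64 ≠ 0, so this unfolding has rank ≥ 3; CP rank is at least every unfolding rank, so rank(T) ≥ 3. (Unfolding ranks only ever bound the CP rank from below — rank(T) can be strictly larger than all of them — so the matching upper bound has to come from an explicit 3-term decomposition.)
Upper bound: T is a sum of 3 rank-1 terms, T = (1, -2) ⊗ (0, 1) ⊗ (-1, 0, 2) + (1, 0) ⊗ (1, 0) ⊗ (4, -4, 0) + (1, 2) ⊗ (1, -1) ⊗ (2, 0, 4) (written with every a and b primitive with positive leading entry and the scale carried by c; CP decompositions are not unique, and this one is verified by expanding entrywise), so rank(T) ≤ 3.
These bounds meet, so rank(T) = 3.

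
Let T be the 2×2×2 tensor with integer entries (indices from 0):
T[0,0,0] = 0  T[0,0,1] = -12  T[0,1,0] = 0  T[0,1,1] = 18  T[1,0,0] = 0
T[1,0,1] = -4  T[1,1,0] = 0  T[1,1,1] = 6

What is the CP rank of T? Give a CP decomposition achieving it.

rank(T) = 1

Lower bound: T ≠ 0 (e.g. T[0,0,1] = -12), so rank(T) ≥ 1.
Upper bound: if T = a (x) b (x) c then every fibre of T is a multiple of the corresponding factor, so read the factors off the fibres through the nonzero entry T[0,0,1] = -12.
The mode-1 fibre T[:,0,1] = [-12, -4] gives a = [3, 1] (primitive direction); the mode-2 fibre T[0,:,1] = [-12, 18] gives b = [2, -3]; then c[k] = T[0,0,k] / (a[0]·b[0]) = [0, -12] / 6 = [0, -2].
Expanding [3, 1] (x) [2, -3] (x) [0, -2] reproduces all 8 entries of T, so T = [3, 1] (x) [2, -3] (x) [0, -2] and rank(T) ≤ 1.
These bounds meet, so rank(T) = 1.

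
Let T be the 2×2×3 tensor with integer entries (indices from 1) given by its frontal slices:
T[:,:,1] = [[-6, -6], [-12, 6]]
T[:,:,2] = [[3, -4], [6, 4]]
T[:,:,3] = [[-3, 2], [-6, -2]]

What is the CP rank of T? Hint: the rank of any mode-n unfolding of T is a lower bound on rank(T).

Lower bound: in the mode-1 unfolding of T (rows indexed by i, columns by (j,k)) the 2×2 minor on rows i ∈ {1, 2}, columns (j,k) ∈ {(1,1), (2,1)} is det [[-6, -6], [-12, 6]] = -108 ≠ 0, so that unfolding has rank ≥ 2 and hence rank(T) ≥ 2 (CP rank is at least every unfolding rank, though it can be larger).
Upper bound: with S_k = T[:,:,k], the two rank-1 terms a₁b₁ᵀ, a₂b₂ᵀ are the rank-1 members of the pencil x·S₁ + y·S₂.
det(x·S₁ + y·S₂) is −108·x² − 18·xy + 36·y² = (-18)·(3·x + 2·y)(2·x − y), vanishing at (x:y) = (2:-3) and (1:2).
M₁ = 2·S₁ − 3·S₂ = [[-21, 0], [-42, 0]] = (-21)·(1, 2)(1, 0)ᵀ and M₂ = S₁ + 2·S₂ = [[0, -14], [0, 14]] = (-14)·(1, -1)(0, 1)ᵀ, so take a₁ = (1, 2), b₁ = (1, 0), a₂ = (1, -1), b₂ = (0, 1).
Each slice is an integer combination of E₁ = a₁b₁ᵀ and E₂ = a₂b₂ᵀ: S₁ = −6·E₁ − 6·E₂, S₂ = 3·E₁ − 4·E₂, S₃ = −3·E₁ + 2·E₂; reading off coefficients, c₁ = (-6, 3, -3) and c₂ = (-6, -4, 2).
Hence T = (1, 2) ∘ (1, 0) ∘ (-6, 3, -3) + (1, -1) ∘ (0, 1) ∘ (-6, -4, 2), so rank(T) ≤ 2.
These bounds meet, so rank(T) = 2.

2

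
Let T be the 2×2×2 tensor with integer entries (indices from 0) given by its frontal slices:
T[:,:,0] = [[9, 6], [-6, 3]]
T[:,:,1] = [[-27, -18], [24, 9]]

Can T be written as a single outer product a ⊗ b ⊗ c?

The mode-2 unfolding of T (rows indexed by j, columns by (i,k) = (0,0), (0,1), (1,0), (1,1)) is [[9, -27, -6, 24], [6, -18, 3, 9]].
There the 2×2 minor on rows j ∈ {0, 1}, columns (i,k) ∈ {(0,0), (1,0)} is det [[9, -6], [6, 3]] = 63 ≠ 0, so this unfolding has rank ≥ 2; CP rank is at least every unfolding rank, so rank(T) ≥ 2.
In particular rank(T) ≥ 2 > 1, so T is not rank-1.

No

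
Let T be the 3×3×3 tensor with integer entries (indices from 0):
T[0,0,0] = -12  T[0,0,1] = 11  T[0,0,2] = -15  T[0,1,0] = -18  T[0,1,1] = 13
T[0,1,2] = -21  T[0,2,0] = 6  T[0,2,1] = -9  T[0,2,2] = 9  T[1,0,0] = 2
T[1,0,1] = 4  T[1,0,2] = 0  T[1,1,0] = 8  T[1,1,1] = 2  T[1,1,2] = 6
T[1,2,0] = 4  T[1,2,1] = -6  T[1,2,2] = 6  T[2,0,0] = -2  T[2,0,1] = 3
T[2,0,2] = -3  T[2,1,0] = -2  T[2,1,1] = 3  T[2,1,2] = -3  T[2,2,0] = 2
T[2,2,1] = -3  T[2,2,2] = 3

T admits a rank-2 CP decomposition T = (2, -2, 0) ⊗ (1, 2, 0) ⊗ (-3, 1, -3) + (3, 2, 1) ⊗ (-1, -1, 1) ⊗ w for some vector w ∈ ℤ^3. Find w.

Subtract the known terms from T to get the rank-1 residual R = (3, 2, 1) ⊗ (-1, -1, 1) ⊗ w, so R[i,j,k] = a[i]·b[j]·w[k]. Pick indices with nonzero a[0]·b[0] = (3)·(-1) = -3. Only the fibre through (0,0,·) is needed: R[0,0,:] = T[0,0,:] − Σₗ aₗ[0]bₗ[0]cₗ = [-12, 11, -15] − (2)·(1)·(-3, 1, -3) = [-6, 9, -9]. Then w[k] = R[0,0,k] / -3 for each k, giving w = [-6, 9, -9] / -3 = (2, -3, 3).

w = (2, -3, 3)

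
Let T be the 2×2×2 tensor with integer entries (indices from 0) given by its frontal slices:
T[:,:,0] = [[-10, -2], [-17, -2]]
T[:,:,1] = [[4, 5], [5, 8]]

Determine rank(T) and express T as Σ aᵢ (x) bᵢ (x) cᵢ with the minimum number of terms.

Lower bound: the mode-1 unfolding of T (rows indexed by i, columns by (j,k) = (0,0), (0,1), (1,0), (1,1)) is [[-10, 4, -2, 5], [-17, 5, -2, 8]].
There the 2×2 minor on rows i ∈ {0, 1}, columns (j,k) ∈ {(0,0), (0,1)} is det [[-10, 4], [-17, 5]] = 18 ≠ 0, so this unfolding has rank ≥ 2; CP rank is at least every unfolding rank, so rank(T) ≥ 2. (This is only a lower bound: in general the CP rank may exceed every unfolding rank, so we still need to exhibit 2 rank-1 terms summing to T.)
Upper bound — finding two terms. Write S_k = T[:,:,k] for the frontal slices: S₀ = [[-10, -2], [-17, -2]], S₁ = [[4, 5], [5, 8]].
If T = a₁ (x) b₁ (x) c₁ + a₂ (x) b₂ (x) c₂ then each S_k = c₁[k]·a₁b₁ᵀ + c₂[k]·a₂b₂ᵀ. S₀ and S₁ are linearly independent, so a₁b₁ᵀ and a₂b₂ᵀ must span the same plane of matrices: they are the rank-1 matrices of the form x·S₀ + y·S₁.
det(x·S₀ + y·S₁) is −14·x² + 7·xy + 7·y² = (-7)·(x − y)(2·x + y), vanishing at (x:y) = (1:1) and (1:-2).
M₁ = S₀ + S₁ = [[-6, 3], [-12, 6]] = (-3)·(1, 2)(2, -1)ᵀ and M₂ = S₀ − 2·S₁ = [[-18, -12], [-27, -18]] = (-3)·(2, 3)(3, 2)ᵀ, so take a₁ = (1, 2), b₁ = (2, -1), a₂ = (2, 3), b₂ = (3, 2).
Each slice is an integer combination of E₁ = a₁b₁ᵀ and E₂ = a₂b₂ᵀ: S₀ = −2·E₁ − E₂, S₁ = −E₁ + E₂; reading off coefficients, c₁ = (-2, -1) and c₂ = (-1, 1).
Hence T = (1, 2) (x) (2, -1) (x) (-2, -1) + (2, 3) (x) (3, 2) (x) (-1, 1), so rank(T) ≤ 2.
These bounds meet, so rank(T) = 2.

rank(T) = 2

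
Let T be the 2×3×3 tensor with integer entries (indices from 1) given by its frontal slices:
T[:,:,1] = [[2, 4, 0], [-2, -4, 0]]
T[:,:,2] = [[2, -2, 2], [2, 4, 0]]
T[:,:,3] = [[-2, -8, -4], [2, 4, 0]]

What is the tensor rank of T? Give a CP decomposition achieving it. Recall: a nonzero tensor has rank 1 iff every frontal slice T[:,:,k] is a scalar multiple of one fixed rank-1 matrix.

rank(T) = 3

Lower bound: the mode-2 unfolding of T (rows indexed by j, columns by (i,k) = (1,1), (1,2), (1,3), (2,1), (2,2), (2,3)) is [[2, 2, -2, -2, 2, 2], [4, -2, -8, -4, 4, 4], [0, 2, -4, 0, 0, 0]].
There the 3×3 minor on rows j ∈ {1, 2, 3}, columns (i,k) ∈ {(1,1), (1,2), (1,3)} is det [[2, 2, -2], [4, -2, -8], [0, 2, -4]] = 64 ≠ 0, so this unfolding has rank ≥ 3; CP rank is at least every unfolding rank, so rank(T) ≥ 3. (Flattening ranks never certify an upper bound on CP rank; for that we must actually write T with 3 rank-1 terms.)
Upper bound: T is a sum of 3 rank-1 terms, T = [1, -1] ⊗ [1, 2, 0] ⊗ [2, -2, -2] + [1, 0] ⊗ [1, 1, 1] ⊗ [0, 0, -8] + [1, 0] ⊗ [2, 1, 1] ⊗ [0, 2, 4] (one valid choice — decompositions are not unique — normalised so each a, b is primitive with positive first nonzero entry; check it by expanding all entries), so rank(T) ≤ 3.
These bounds meet, so rank(T) = 3.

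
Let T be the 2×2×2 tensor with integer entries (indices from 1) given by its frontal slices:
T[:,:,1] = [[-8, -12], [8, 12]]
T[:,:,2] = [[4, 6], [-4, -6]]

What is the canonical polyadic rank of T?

Lower bound: T ≠ 0 (e.g. T[1,1,1] = -8), so rank(T) ≥ 1.
Upper bound: if T = a (x) b (x) c then every fibre of T is a multiple of the corresponding factor, so read the factors off the fibres through the nonzero entry T[1,1,1] = -8.
The mode-1 fibre T[:,1,1] = [-8, 8] gives a = (1, -1) (primitive direction); the mode-2 fibre T[1,:,1] = [-8, -12] gives b = (2, 3); then c[k] = T[1,1,k] / (a[1]·b[1]) = [-8, 4] / 2 = (-4, 2).
Expanding (1, -1) (x) (2, 3) (x) (-4, 2) reproduces all 8 entries of T, so T = (1, -1) (x) (2, 3) (x) (-4, 2) and rank(T) ≤ 1.
These bounds meet, so rank(T) = 1.

1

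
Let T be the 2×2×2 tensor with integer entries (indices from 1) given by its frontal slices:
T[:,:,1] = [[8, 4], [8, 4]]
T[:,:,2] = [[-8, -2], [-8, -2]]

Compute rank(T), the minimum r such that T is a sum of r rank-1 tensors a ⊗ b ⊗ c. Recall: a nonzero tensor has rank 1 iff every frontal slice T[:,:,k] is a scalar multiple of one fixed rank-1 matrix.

Lower bound: in the mode-2 unfolding of T (rows indexed by j, columns by (i,k)) the 2×2 minor on rows j ∈ {1, 2}, columns (i,k) ∈ {(1,1), (1,2)} is det [[8, -8], [4, -2]] = 16 ≠ 0, so that unfolding has rank ≥ 2 and hence rank(T) ≥ 2 (CP rank is at least every unfolding rank, though it can be larger).
Upper bound: T[i,:,:] = a[i]·M for every slice, with a = (1, 1) and M = [[8, -8], [4, -2]] (rows j, columns k).
Splitting M by its rows (j = 1, 2), M = (1, 0)(8, -8)ᵀ + (0, 1)(4, -2)ᵀ.
Hence T = (1, 1) ⊗ (1, 0) ⊗ (8, -8) + (1, 1) ⊗ (0, 1) ⊗ (4, -2), so rank(T) ≤ 2.
These bounds meet, so rank(T) = 2.

2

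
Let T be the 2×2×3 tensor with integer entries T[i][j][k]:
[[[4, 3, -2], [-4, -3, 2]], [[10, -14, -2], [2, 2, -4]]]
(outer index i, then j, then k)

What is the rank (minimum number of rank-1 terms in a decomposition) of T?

Lower bound: the mode-3 unfolding of T (rows indexed by k, columns by (i,j) = (0,0), (0,1), (1,0), (1,1)) is [[4, -4, 10, 2], [3, -3, -14, 2], [-2, 2, -2, -4]].
There the 3×3 minor on rows k ∈ {0, 1, 2}, columns (i,j) ∈ {(0,0), (1,0), (1,1)} is det [[4, 10, 2], [3, -14, 2], [-2, -2, -4]] = 252 ≠ 0, so this unfolding has rank ≥ 3; CP rank is at least every unfolding rank, so rank(T) ≥ 3. (Flattening ranks never certify an upper bound on CP rank; for that we must actually write T with 3 rank-1 terms.)
Upper bound: T is a sum of 3 rank-1 terms, T = [0, 1] (x) [2, 1] (x) [4, -4, -2] + [1, -1] (x) [1, -1] (x) [2, 4, -2] + [1, 2] (x) [1, -1] (x) [2, -1, 0] (one valid choice — decompositions are not unique — normalised so each a, b is primitive with positive first nonzero entry; check it by expanding all entries), so rank(T) ≤ 3.
These bounds meet, so rank(T) = 3.

3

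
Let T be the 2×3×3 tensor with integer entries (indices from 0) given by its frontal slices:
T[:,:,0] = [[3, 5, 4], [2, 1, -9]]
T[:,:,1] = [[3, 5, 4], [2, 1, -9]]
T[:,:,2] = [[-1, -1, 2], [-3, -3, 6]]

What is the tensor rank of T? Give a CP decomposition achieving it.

rank(T) = 2

Lower bound: the mode-2 unfolding of T (rows indexed by j, columns by (i,k) = (0,0), (0,1), (0,2), (1,0), (1,1), (1,2)) is [[3, 3, -1, 2, 2, -3], [5, 5, -1, 1, 1, -3], [4, 4, 2, -9, -9, 6]].
There the 2×2 minor on rows j ∈ {0, 1}, columns (i,k) ∈ {(0,0), (0,2)} is det [[3, -1], [5, -1]] = 2 ≠ 0, so this unfolding has rank ≥ 2; CP rank is at least every unfolding rank, so rank(T) ≥ 2. (Unfolding ranks only ever bound the CP rank from below — rank(T) can be strictly larger than all of them — so the matching upper bound has to come from an explicit 2-term decomposition.)
Upper bound — finding two terms. Write S_k = T[:,:,k] for the frontal slices: S₀ = [[3, 5, 4], [2, 1, -9]], S₁ = [[3, 5, 4], [2, 1, -9]], S₂ = [[-1, -1, 2], [-3, -3, 6]].
If T = a₁ ⊗ b₁ ⊗ c₁ + a₂ ⊗ b₂ ⊗ c₂ then each S_k = c₁[k]·a₁b₁ᵀ + c₂[k]·a₂b₂ᵀ. S₀ and S₂ are linearly independent, so a₁b₁ᵀ and a₂b₂ᵀ must span the same plane of matrices: they are the rank-1 matrices of the form x·S₀ + y·S₂.
The 2×2 minor of x·S₀ + y·S₂ on rows {0,1}, columns {0,1} is −7·x² + 7·xy = (-7)·(x − y)(x), vanishing at (x:y) = (1:1) and (0:1).
M₁ = S₀ + S₂ = [[2, 4, 6], [-1, -2, -3]] = (2, -1)(1, 2, 3)ᵀ and M₂ = S₂ = [[-1, -1, 2], [-3, -3, 6]] = −(1, 3)(1, 1, -2)ᵀ, so take a₁ = (2, -1), b₁ = (1, 2, 3), a₂ = (1, 3), b₂ = (1, 1, -2).
Each slice is an integer combination of E₁ = a₁b₁ᵀ and E₂ = a₂b₂ᵀ: S₀ = E₁ + E₂, S₁ = E₁ + E₂, S₂ = −E₂; reading off coefficients, c₁ = (1, 1, 0) and c₂ = (1, 1, -1).
Hence T = (2, -1) ⊗ (1, 2, 3) ⊗ (1, 1, 0) + (1, 3) ⊗ (1, 1, -2) ⊗ (1, 1, -1), so rank(T) ≤ 2.
These bounds meet, so rank(T) = 2.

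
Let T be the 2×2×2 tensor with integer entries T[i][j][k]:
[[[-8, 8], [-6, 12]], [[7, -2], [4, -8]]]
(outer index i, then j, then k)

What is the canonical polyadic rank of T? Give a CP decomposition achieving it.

rank(T) = 2

Lower bound: the mode-1 unfolding of T (rows indexed by i, columns by (j,k) = (0,0), (0,1), (1,0), (1,1)) is [[-8, 8, -6, 12], [7, -2, 4, -8]].
There the 2×2 minor on rows i ∈ {0, 1}, columns (j,k) ∈ {(0,0), (0,1)} is det [[-8, 8], [7, -2]] = -40 ≠ 0, so this unfolding has rank ≥ 2; CP rank is at least every unfolding rank, so rank(T) ≥ 2. (This is only a lower bound: in general the CP rank may exceed every unfolding rank, so we still need to exhibit 2 rank-1 terms summing to T.)
Upper bound — finding two terms. Write S_k = T[:,:,k] for the frontal slices: S₀ = [[-8, -6], [7, 4]], S₁ = [[8, 12], [-2, -8]].
If T = a₁ ⊗ b₁ ⊗ c₁ + a₂ ⊗ b₂ ⊗ c₂ then each S_k = c₁[k]·a₁b₁ᵀ + c₂[k]·a₂b₂ᵀ. S₀ and S₁ are linearly independent, so a₁b₁ᵀ and a₂b₂ᵀ must span the same plane of matrices: they are the rank-1 matrices of the form x·S₀ + y·S₁.
det(x·S₀ + y·S₁) is 10·x² − 40·y² = 10·(x − 2·y)(x + 2·y), vanishing at (x:y) = (2:1) and (2:-1).
M₁ = 2·S₀ + S₁ = [[-8, 0], [12, 0]] = (-4)·[2, -3][1, 0]ᵀ and M₂ = 2·S₀ − S₁ = [[-24, -24], [16, 16]] = (-8)·[3, -2][1, 1]ᵀ, so take a₁ = [2, -3], b₁ = [1, 0], a₂ = [3, -2], b₂ = [1, 1].
Each slice is an integer combination of E₁ = a₁b₁ᵀ and E₂ = a₂b₂ᵀ: S₀ = −E₁ − 2·E₂, S₁ = −2·E₁ + 4·E₂; reading off coefficients, c₁ = [-1, -2] and c₂ = [-2, 4].
Hence T = [2, -3] ⊗ [1, 0] ⊗ [-1, -2] + [3, -2] ⊗ [1, 1] ⊗ [-2, 4], so rank(T) ≤ 2.
These bounds meet, so rank(T) = 2.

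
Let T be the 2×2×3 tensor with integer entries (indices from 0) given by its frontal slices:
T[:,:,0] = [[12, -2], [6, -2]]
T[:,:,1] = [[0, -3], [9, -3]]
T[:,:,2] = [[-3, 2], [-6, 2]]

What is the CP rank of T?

Lower bound: in the mode-3 unfolding of T (rows indexed by k, columns by (i,j)) the 2×2 minor on rows k ∈ {0, 1}, columns (i,j) ∈ {(0,0), (0,1)} is det [[12, -2], [0, -3]] = -36 ≠ 0, so that unfolding has rank ≥ 2 and hence rank(T) ≥ 2 (CP rank is at least every unfolding rank, though it can be larger).
Upper bound: with S_k = T[:,:,k], the two rank-1 terms a₁b₁ᵀ, a₂b₂ᵀ are the rank-1 members of the pencil x·S₀ + y·S₁.
det(x·S₀ + y·S₁) is −12·x² + 27·y² = (-3)·(2·x − 3·y)(2·x + 3·y), vanishing at (x:y) = (3:2) and (3:-2).
M₁ = 3·S₀ + 2·S₁ = [[36, -12], [36, -12]] = 12·[1, 1][3, -1]ᵀ and M₂ = 3·S₀ − 2·S₁ = [[36, 0], [0, 0]] = 36·[1, 0][1, 0]ᵀ, so take a₁ = [1, 1], b₁ = [3, -1], a₂ = [1, 0], b₂ = [1, 0].
Each slice is an integer combination of E₁ = a₁b₁ᵀ and E₂ = a₂b₂ᵀ: S₀ = 2·E₁ + 6·E₂, S₁ = 3·E₁ − 9·E₂, S₂ = −2·E₁ + 3·E₂; reading off coefficients, c₁ = [2, 3, -2] and c₂ = [6, -9, 3].
Hence T = [1, 1] ⊗ [3, -1] ⊗ [2, 3, -2] + [1, 0] ⊗ [1, 0] ⊗ [6, -9, 3], so rank(T) ≤ 2.
These bounds meet, so rank(T) = 2.

2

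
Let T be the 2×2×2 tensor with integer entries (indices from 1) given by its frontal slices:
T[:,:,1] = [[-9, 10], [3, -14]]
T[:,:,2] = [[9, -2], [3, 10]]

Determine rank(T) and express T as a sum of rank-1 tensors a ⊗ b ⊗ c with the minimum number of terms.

Lower bound: the mode-3 unfolding of T (rows indexed by k, columns by (i,j) = (1,1), (1,2), (2,1), (2,2)) is [[-9, 10, 3, -14], [9, -2, 3, 10]].
There the 2×2 minor on rows k ∈ {1, 2}, columns (i,j) ∈ {(1,1), (1,2)} is det [[-9, 10], [9, -2]] = -72 ≠ 0, so this unfolding has rank ≥ 2; CP rank is at least every unfolding rank, so rank(T) ≥ 2. (Unfolding ranks only ever bound the CP rank from below — rank(T) can be strictly larger than all of them — so the matching upper bound has to come from an explicit 2-term decomposition.)
Upper bound — finding two terms. Write S_k = T[:,:,k] for the frontal slices: S₁ = [[-9, 10], [3, -14]], S₂ = [[9, -2], [3, 10]].
If T = a₁ ⊗ b₁ ⊗ c₁ + a₂ ⊗ b₂ ⊗ c₂ then each S_k = c₁[k]·a₁b₁ᵀ + c₂[k]·a₂b₂ᵀ. S₁ and S₂ are linearly independent, so a₁b₁ᵀ and a₂b₂ᵀ must span the same plane of matrices: they are the rank-1 matrices of the form x·S₁ + y·S₂.
det(x·S₁ + y·S₂) is 96·x² − 240·xy + 96·y² = 48·(x − 2·y)(2·x − y), vanishing at (x:y) = (2:1) and (1:2).
M₁ = 2·S₁ + S₂ = [[-9, 18], [9, -18]] = (-9)·(1, -1)(1, -2)ᵀ and M₂ = S₁ + 2·S₂ = [[9, 6], [9, 6]] = 3·(1, 1)(3, 2)ᵀ, so take a₁ = (1, -1), b₁ = (1, -2), a₂ = (1, 1), b₂ = (3, 2).
Each slice is an integer combination of E₁ = a₁b₁ᵀ and E₂ = a₂b₂ᵀ: S₁ = −6·E₁ − E₂, S₂ = 3·E₁ + 2·E₂; reading off coefficients, c₁ = (-6, 3) and c₂ = (-1, 2).
Hence T = (1, -1) ⊗ (1, -2) ⊗ (-6, 3) + (1, 1) ⊗ (3, 2) ⊗ (-1, 2), so rank(T) ≤ 2.
These bounds meet, so rank(T) = 2.

rank(T) = 2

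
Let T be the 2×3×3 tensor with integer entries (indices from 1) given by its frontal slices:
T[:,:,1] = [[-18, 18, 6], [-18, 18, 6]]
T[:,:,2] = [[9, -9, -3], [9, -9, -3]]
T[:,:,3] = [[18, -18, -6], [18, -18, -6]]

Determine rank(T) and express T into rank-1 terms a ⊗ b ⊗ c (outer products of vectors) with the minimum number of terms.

Lower bound: T ≠ 0 (e.g. T[1,1,1] = -18), so rank(T) ≥ 1.
Upper bound: if T = a ⊗ b ⊗ c then every fibre of T is a multiple of the corresponding factor, so read the factors off the fibres through the nonzero entry T[1,1,1] = -18.
The mode-1 fibre T[:,1,1] = [-18, -18] gives a = [1, 1] (primitive direction); the mode-2 fibre T[1,:,1] = [-18, 18, 6] gives b = [3, -3, -1]; then c[k] = T[1,1,k] / (a[1]·b[1]) = [-18, 9, 18] / 3 = [-6, 3, 6].
Expanding [1, 1] ⊗ [3, -3, -1] ⊗ [-6, 3, 6] reproduces all 18 entries of T, so T = [1, 1] ⊗ [3, -3, -1] ⊗ [-6, 3, 6] and rank(T) ≤ 1.
These bounds meet, so rank(T) = 1.

rank(T) = 1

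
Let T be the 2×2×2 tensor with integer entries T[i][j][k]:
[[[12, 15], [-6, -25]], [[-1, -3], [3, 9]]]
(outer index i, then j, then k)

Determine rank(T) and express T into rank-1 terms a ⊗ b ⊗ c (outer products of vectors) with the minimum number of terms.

rank(T) = 2

Lower bound: in the mode-2 unfolding of T (rows indexed by j, columns by (i,k)) the 2×2 minor on rows j ∈ {0, 1}, columns (i,k) ∈ {(0,0), (0,1)} is det [[12, 15], [-6, -25]] = -210 ≠ 0, so that unfolding has rank ≥ 2 and hence rank(T) ≥ 2 (CP rank is at least every unfolding rank, though it can be larger).
Upper bound: with S_k = T[:,:,k], the two rank-1 terms a₁b₁ᵀ, a₂b₂ᵀ are the rank-1 members of the pencil x·S₀ + y·S₁.
det(x·S₀ + y·S₁) is 30·x² + 110·xy + 60·y² = 10·(x + 3·y)(3·x + 2·y), vanishing at (x:y) = (3:-1) and (2:-3).
M₁ = 3·S₀ − S₁ = [[21, 7], [0, 0]] = 7·[1, 0][3, 1]ᵀ and M₂ = 2·S₀ − 3·S₁ = [[-21, 63], [7, -21]] = (-7)·[3, -1][1, -3]ᵀ, so take a₁ = [1, 0], b₁ = [3, 1], a₂ = [3, -1], b₂ = [1, -3].
Each slice is an integer combination of E₁ = a₁b₁ᵀ and E₂ = a₂b₂ᵀ: S₀ = 3·E₁ + E₂, S₁ = 2·E₁ + 3·E₂; reading off coefficients, c₁ = [3, 2] and c₂ = [1, 3].
Hence T = [1, 0] ⊗ [3, 1] ⊗ [3, 2] + [3, -1] ⊗ [1, -3] ⊗ [1, 3], so rank(T) ≤ 2.
These bounds meet, so rank(T) = 2.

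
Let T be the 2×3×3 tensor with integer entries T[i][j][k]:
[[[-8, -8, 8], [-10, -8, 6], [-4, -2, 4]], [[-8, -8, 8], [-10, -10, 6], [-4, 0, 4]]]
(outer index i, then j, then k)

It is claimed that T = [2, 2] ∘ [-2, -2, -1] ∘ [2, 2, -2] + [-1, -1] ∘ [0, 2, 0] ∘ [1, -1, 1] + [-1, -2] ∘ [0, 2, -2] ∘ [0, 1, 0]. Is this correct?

Reconstruct entrywise from the claimed factors. For example, T[1,0,1] = -8 and Σₗ aₗ[1]bₗ[0]cₗ[1] = (2)·(-2)·(2) + (-1)·(0)·(-1) + (-2)·(0)·(1) = -8; checking all 18 entries, every one matches. The claim holds.

Yes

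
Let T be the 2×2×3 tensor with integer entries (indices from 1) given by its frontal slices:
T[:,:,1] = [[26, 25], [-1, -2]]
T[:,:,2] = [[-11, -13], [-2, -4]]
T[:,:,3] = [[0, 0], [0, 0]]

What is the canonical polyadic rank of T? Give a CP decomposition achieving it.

Lower bound: the mode-3 unfolding of T (rows indexed by k, columns by (i,j) = (1,1), (1,2), (2,1), (2,2)) is [[26, 25, -1, -2], [-11, -13, -2, -4], [0, 0, 0, 0]].
There the 2×2 minor on rows k ∈ {1, 2}, columns (i,j) ∈ {(1,1), (1,2)} is det [[26, 25], [-11, -13]] = -63 ≠ 0, so this unfolding has rank ≥ 2; CP rank is at least every unfolding rank, so rank(T) ≥ 2. (Unfolding ranks only ever bound the CP rank from below — rank(T) can be strictly larger than all of them — so the matching upper bound has to come from an explicit 2-term decomposition.)
Upper bound — finding two terms. Write S_k = T[:,:,k] for the frontal slices: S₁ = [[26, 25], [-1, -2]], S₂ = [[-11, -13], [-2, -4]], S₃ = [[0, 0], [0, 0]].
If T = a₁ ⊗ b₁ ⊗ c₁ + a₂ ⊗ b₂ ⊗ c₂ then each S_k = c₁[k]·a₁b₁ᵀ + c₂[k]·a₂b₂ᵀ. S₁ and S₂ are linearly independent, so a₁b₁ᵀ and a₂b₂ᵀ must span the same plane of matrices: they are the rank-1 matrices of the form x·S₁ + y·S₂.
det(x·S₁ + y·S₂) is −27·x² − 45·xy + 18·y² = (-9)·(x + 2·y)(3·x − y), vanishing at (x:y) = (2:-1) and (1:3).
M₁ = 2·S₁ − S₂ = [[63, 63], [0, 0]] = 63·[1, 0][1, 1]ᵀ and M₂ = S₁ + 3·S₂ = [[-7, -14], [-7, -14]] = (-7)·[1, 1][1, 2]ᵀ, so take a₁ = [1, 0], b₁ = [1, 1], a₂ = [1, 1], b₂ = [1, 2].
Each slice is an integer combination of E₁ = a₁b₁ᵀ and E₂ = a₂b₂ᵀ: S₁ = 27·E₁ − E₂, S₂ = −9·E₁ − 2·E₂, S₃ = 0; reading off coefficients, c₁ = [27, -9, 0] and c₂ = [-1, -2, 0].
Hence T = [1, 0] ⊗ [1, 1] ⊗ [27, -9, 0] + [1, 1] ⊗ [1, 2] ⊗ [-1, -2, 0], so rank(T) ≤ 2.
These bounds meet, so rank(T) = 2.

rank(T) = 2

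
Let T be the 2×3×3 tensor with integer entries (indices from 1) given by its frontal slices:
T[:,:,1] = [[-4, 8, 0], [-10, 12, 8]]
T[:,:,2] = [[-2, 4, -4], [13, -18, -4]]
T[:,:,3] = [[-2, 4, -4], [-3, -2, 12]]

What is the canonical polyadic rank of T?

3

Lower bound: the mode-2 unfolding of T (rows indexed by j, columns by (i,k) = (1,1), (1,2), (1,3), (2,1), (2,2), (2,3)) is [[-4, -2, -2, -10, 13, -3], [8, 4, 4, 12, -18, -2], [0, -4, -4, 8, -4, 12]].
There the 3×3 minor on rows j ∈ {1, 2, 3}, columns (i,k) ∈ {(1,1), (1,2), (2,1)} is det [[-4, -2, -10], [8, 4, 12], [0, -4, 8]] = 128 ≠ 0, so this unfolding has rank ≥ 3; CP rank is at least every unfolding rank, so rank(T) ≥ 3. (Flattening ranks never certify an upper bound on CP rank; for that we must actually write T with 3 rank-1 terms.)
Upper bound: T is a sum of 3 rank-1 terms, T = [0, 1] ⊗ [1, -1, -1] ⊗ [-8, 8, -8] + [1, -1] ⊗ [1, -2, 1] ⊗ [0, -4, -4] + [2, 1] ⊗ [1, -2, 0] ⊗ [-2, 1, 1] (one valid choice — decompositions are not unique — normalised so each a, b is primitive with positive first nonzero entry; check it by expanding all entries), so rank(T) ≤ 3.
These bounds meet, so rank(T) = 3.
Check entry T[1,1,3] = -2: (0)·(1)·(-8) + (1)·(1)·(-4) + (2)·(1)·(1) = -2.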